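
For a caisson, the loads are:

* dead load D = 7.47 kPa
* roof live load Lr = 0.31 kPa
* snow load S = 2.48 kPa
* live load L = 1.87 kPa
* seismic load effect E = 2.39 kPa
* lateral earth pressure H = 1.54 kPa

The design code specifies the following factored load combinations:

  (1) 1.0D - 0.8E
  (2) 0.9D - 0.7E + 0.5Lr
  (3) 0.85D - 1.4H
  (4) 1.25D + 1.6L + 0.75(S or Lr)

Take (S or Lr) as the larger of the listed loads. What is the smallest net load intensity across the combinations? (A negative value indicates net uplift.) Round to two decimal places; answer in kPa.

(S or Lr) → S = 2.48 kPa.
(1) 1.0(7.47) - 0.8(2.39) = 7.47 - 1.91 = 5.56
(2) 0.9(7.47) - 0.7(2.39) + 0.5(0.31) = 6.72 - 1.67 + 0.16 = 5.21
(3) 0.85(7.47) - 1.4(1.54) = 6.35 - 2.16 = 4.19
(4) 1.25(7.47) + 1.6(1.87) + 0.75(2.48) = 9.34 + 2.99 + 1.86 = 14.19
Combination 3 gives the minimum: 4.19 kPa.

4.19 kPa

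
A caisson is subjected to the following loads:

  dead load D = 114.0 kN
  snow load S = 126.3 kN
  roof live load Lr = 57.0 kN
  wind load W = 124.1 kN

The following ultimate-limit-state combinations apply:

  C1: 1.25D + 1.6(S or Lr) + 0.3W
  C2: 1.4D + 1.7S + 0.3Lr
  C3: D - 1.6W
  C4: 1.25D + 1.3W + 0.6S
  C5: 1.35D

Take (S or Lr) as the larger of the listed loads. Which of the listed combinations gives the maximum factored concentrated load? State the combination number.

Combination 2

(S or Lr) → S = 126.3 kN.
C1: 1.25(114.0) + 1.6(126.3) + 0.3(124.1) = 142.5 + 202.1 + 37.2 = 381.8
C2: 1.4(114.0) + 1.7(126.3) + 0.3(57.0) = 159.6 + 214.7 + 17.1 = 391.4
C3: 1.0(114.0) - 1.6(124.1) = 114.0 - 198.6 = -84.6
C4: 1.25(114.0) + 1.3(124.1) + 0.6(126.3) = 142.5 + 161.3 + 75.8 = 379.6
C5: 1.35(114.0) = 153.9
The largest value is 391.4 kN from combination 2.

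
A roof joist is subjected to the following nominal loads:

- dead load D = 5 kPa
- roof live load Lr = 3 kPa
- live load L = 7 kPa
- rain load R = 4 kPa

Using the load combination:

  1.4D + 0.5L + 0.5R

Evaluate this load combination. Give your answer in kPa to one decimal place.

1.4(5) + 0.5(7) + 0.5(4) = 7.0 + 3.5 + 2.0 = 12.5
q_u = 12.5 kPa.

12.5 kPa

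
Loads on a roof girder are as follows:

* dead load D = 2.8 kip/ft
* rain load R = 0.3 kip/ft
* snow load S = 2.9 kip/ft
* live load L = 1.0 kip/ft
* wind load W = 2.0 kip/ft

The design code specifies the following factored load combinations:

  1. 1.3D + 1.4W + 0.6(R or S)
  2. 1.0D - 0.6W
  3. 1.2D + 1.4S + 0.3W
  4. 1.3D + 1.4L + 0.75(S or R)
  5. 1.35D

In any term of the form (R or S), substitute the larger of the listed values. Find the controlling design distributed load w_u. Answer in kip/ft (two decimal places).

(R or S) → S = 2.9 kip/ft; (S or R) → S = 2.9 kip/ft.
1. 1.3(2.8) + 1.4(2.0) + 0.6(2.9) = 3.64 + 2.80 + 1.74 = 8.18
2. 1.0(2.8) - 0.6(2.0) = 2.80 - 1.20 = 1.60
3. 1.2(2.8) + 1.4(2.9) + 0.3(2.0) = 3.36 + 4.06 + 0.60 = 8.02
4. 1.3(2.8) + 1.4(1.0) + 0.75(2.9) = 3.64 + 1.40 + 2.18 = 7.22
5. 1.35(2.8) = 3.78
Combination 1 governs: w_u = 8.18 kip/ft.

8.18 kip/ft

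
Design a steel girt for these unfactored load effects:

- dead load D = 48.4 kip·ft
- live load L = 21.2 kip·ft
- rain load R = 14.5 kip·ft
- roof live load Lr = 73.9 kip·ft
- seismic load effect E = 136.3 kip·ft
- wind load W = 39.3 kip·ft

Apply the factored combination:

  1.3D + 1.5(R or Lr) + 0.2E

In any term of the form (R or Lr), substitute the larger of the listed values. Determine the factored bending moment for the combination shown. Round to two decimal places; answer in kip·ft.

(R or Lr) → Lr = 73.9 kip·ft.
1.3(48.4) + 1.5(73.9) + 0.2(136.3) = 62.92 + 110.85 + 27.26 = 201.03
M_u = 201.03 kip·ft.

201.03 kip·ft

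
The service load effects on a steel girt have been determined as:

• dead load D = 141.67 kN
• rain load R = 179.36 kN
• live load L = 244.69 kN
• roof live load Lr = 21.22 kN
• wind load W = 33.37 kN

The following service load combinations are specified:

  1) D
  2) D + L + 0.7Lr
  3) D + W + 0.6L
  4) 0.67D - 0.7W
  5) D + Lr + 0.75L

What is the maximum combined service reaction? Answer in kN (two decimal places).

1) 1.0(141.67) = 141.67
2) 1.0(141.67) + 1.0(244.69) + 0.7(21.22) = 141.67 + 244.69 + 14.85 = 401.21
3) 1.0(141.67) + 1.0(33.37) + 0.6(244.69) = 141.67 + 33.37 + 146.81 = 321.85
4) 0.67(141.67) - 0.7(33.37) = 94.92 - 23.36 = 71.56
5) 1.0(141.67) + 1.0(21.22) + 0.75(244.69) = 141.67 + 21.22 + 183.52 = 346.41
The controlling combination is 2, giving 401.21 kN.

401.21 kN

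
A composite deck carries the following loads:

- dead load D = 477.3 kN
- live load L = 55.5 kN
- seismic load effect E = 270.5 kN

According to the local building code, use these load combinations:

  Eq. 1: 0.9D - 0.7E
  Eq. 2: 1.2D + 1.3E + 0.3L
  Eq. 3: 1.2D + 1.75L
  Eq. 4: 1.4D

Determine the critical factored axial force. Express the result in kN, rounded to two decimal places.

Eq. 1: 0.9(477.3) - 0.7(270.5) = 240.22
Eq. 2: 1.2(477.3) + 1.3(270.5) + 0.3(55.5) = 941.06
Eq. 3: 1.2(477.3) + 1.75(55.5) = 669.89
Eq. 4: 1.4(477.3) = 668.22
Combination 2 governs: N_u = 941.06 kN.

941.06 kN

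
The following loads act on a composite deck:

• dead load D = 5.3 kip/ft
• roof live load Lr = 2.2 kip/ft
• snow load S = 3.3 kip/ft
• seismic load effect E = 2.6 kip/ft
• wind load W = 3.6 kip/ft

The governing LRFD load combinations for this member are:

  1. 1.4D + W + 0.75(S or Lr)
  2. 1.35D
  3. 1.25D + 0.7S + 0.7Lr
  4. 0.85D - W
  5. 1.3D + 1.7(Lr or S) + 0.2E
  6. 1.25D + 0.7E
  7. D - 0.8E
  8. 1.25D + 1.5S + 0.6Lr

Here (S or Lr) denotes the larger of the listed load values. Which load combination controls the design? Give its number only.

(S or Lr) → S = 3.3 kip/ft; (Lr or S) → S = 3.3 kip/ft.
1. 1.4(5.3) + 1.0(3.6) + 0.75(3.3) = 13.5
2. 1.35(5.3) = 7.2
3. 1.25(5.3) + 0.7(3.3) + 0.7(2.2) = 10.5
4. 0.85(5.3) - 1.0(3.6) = 0.9
5. 1.3(5.3) + 1.7(3.3) + 0.2(2.6) = 13.0
6. 1.25(5.3) + 0.7(2.6) = 8.4
7. 1.0(5.3) - 0.8(2.6) = 3.2
8. 1.25(5.3) + 1.5(3.3) + 0.6(2.2) = 12.9
The largest value is 13.5 kip/ft from combination 1.

Combination 1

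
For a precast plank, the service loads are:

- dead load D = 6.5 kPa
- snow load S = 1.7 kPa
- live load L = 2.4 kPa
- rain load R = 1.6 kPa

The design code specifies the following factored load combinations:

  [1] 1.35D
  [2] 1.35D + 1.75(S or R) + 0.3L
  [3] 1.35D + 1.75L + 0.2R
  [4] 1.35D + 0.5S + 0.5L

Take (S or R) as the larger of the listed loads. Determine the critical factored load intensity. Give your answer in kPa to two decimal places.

13.30 kPa

(S or R) → S = 1.7 kPa.
[1] 1.35(6.5) = 8.78
[2] 1.35(6.5) + 1.75(1.7) + 0.3(2.4) = 12.47
[3] 1.35(6.5) + 1.75(2.4) + 0.2(1.6) = 13.30
[4] 1.35(6.5) + 0.5(1.7) + 0.5(2.4) = 10.83
The controlling combination is 3, giving 13.30 kPa.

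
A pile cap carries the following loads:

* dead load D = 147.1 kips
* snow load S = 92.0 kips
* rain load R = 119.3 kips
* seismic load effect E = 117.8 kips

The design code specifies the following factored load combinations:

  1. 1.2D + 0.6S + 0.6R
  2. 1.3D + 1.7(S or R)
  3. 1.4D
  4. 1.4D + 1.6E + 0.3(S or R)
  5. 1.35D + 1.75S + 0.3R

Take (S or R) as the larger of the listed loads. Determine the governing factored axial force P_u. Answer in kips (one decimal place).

(S or R) → R = 119.3 kips.
1. 1.2(147.1) + 0.6(92.0) + 0.6(119.3) = 176.5 + 55.2 + 71.6 = 303.3
2. 1.3(147.1) + 1.7(119.3) = 191.2 + 202.8 = 394.0
3. 1.4(147.1) = 205.9
4. 1.4(147.1) + 1.6(117.8) + 0.3(119.3) = 205.9 + 188.5 + 35.8 = 430.2
5. 1.35(147.1) + 1.75(92.0) + 0.3(119.3) = 198.6 + 161.0 + 35.8 = 395.4
The controlling combination is 4, giving 430.2 kips.

430.2 kips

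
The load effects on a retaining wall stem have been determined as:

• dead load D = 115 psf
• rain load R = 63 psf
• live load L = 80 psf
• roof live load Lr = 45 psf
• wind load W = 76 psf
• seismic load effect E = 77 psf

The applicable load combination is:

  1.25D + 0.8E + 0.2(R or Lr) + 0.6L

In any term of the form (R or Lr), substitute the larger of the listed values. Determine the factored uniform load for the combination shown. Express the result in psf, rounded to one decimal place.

266.0 psf

(R or Lr) → R = 63 psf.
1.25(115) + 0.8(77) + 0.2(63) + 0.6(80) = 143.8 + 61.6 + 12.6 + 48.0 = 266.0
q_u = 266.0 psf.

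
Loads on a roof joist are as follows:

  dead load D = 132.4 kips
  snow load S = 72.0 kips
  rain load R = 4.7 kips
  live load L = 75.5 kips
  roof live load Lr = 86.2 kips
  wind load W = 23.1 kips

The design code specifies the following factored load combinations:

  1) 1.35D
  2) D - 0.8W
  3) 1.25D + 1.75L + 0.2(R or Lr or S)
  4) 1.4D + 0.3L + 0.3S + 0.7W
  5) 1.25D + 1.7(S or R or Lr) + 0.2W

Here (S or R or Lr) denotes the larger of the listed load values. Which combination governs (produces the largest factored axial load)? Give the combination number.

(R or Lr or S) → Lr = 86.2 kips; (S or R or Lr) → Lr = 86.2 kips.
1) 1.35(132.4) = 178.7
2) 1.0(132.4) - 0.8(23.1) = 113.9
3) 1.25(132.4) + 1.75(75.5) + 0.2(86.2) = 314.9
4) 1.4(132.4) + 0.3(75.5) + 0.3(72.0) + 0.7(23.1) = 245.8
5) 1.25(132.4) + 1.7(86.2) + 0.2(23.1) = 316.7
The largest value is 316.7 kips from combination 5.

Combination 5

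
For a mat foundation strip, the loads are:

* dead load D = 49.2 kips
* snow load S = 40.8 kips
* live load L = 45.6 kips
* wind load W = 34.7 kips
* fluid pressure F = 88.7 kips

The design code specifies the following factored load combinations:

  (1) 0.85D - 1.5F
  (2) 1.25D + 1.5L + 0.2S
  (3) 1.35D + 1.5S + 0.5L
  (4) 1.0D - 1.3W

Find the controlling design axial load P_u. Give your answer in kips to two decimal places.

150.42 kips

(1) 0.85(49.2) - 1.5(88.7) = 41.82 - 133.05 = -91.23
(2) 1.25(49.2) + 1.5(45.6) + 0.2(40.8) = 61.50 + 68.40 + 8.16 = 138.06
(3) 1.35(49.2) + 1.5(40.8) + 0.5(45.6) = 66.42 + 61.20 + 22.80 = 150.42
(4) 1.0(49.2) - 1.3(34.7) = 49.20 - 45.11 = 4.09
The controlling combination is 3, giving 150.42 kips.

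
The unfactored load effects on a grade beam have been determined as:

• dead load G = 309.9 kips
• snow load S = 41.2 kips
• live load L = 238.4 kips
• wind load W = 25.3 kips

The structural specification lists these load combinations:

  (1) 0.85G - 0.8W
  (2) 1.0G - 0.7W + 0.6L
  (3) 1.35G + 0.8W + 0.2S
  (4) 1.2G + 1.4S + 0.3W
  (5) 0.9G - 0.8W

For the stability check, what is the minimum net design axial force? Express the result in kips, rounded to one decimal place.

(1) 0.85(309.9) - 0.8(25.3) = 263.4 - 20.2 = 243.2
(2) 1.0(309.9) - 0.7(25.3) + 0.6(238.4) = 309.9 - 17.7 + 143.0 = 435.2
(3) 1.35(309.9) + 0.8(25.3) + 0.2(41.2) = 418.4 + 20.2 + 8.2 = 446.8
(4) 1.2(309.9) + 1.4(41.2) + 0.3(25.3) = 371.9 + 57.7 + 7.6 = 437.2
(5) 0.9(309.9) - 0.8(25.3) = 278.9 - 20.2 = 258.7
Combination 1 gives the minimum: 243.2 kips.

243.2 kips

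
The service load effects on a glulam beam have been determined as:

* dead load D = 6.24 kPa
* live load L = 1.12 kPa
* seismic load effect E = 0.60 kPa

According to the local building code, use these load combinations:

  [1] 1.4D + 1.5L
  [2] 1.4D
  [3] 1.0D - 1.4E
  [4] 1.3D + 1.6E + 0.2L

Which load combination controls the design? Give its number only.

[1] 1.4(6.24) + 1.5(1.12) = 10.42
[2] 1.4(6.24) = 8.74
[3] 1.0(6.24) - 1.4(0.60) = 5.40
[4] 1.3(6.24) + 1.6(0.60) + 0.2(1.12) = 9.30
The largest value is 10.42 kPa from combination 1.

Combination 1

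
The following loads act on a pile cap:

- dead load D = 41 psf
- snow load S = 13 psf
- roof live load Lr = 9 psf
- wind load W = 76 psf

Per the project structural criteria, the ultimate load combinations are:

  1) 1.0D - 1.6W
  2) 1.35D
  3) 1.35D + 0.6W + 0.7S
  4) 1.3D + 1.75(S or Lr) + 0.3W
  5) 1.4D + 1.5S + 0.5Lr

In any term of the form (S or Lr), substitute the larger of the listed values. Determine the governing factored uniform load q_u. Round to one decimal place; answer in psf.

(S or Lr) → S = 13 psf.
1) 1.0(41) - 1.6(76) = 41.0 - 121.6 = -80.6
2) 1.35(41) = 55.4
3) 1.35(41) + 0.6(76) + 0.7(13) = 55.4 + 45.6 + 9.1 = 110.1
4) 1.3(41) + 1.75(13) + 0.3(76) = 53.3 + 22.8 + 22.8 = 98.9
5) 1.4(41) + 1.5(13) + 0.5(9) = 57.4 + 19.5 + 4.5 = 81.4
Maximum is from combination 3.

110.1 psf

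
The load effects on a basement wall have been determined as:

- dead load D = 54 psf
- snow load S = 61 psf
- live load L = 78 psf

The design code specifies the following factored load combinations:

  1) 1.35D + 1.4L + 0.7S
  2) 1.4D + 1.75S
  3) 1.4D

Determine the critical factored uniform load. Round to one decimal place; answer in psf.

224.8 psf

1) 1.35(54) + 1.4(78) + 0.7(61) = 72.9 + 109.2 + 42.7 = 224.8
2) 1.4(54) + 1.75(61) = 75.6 + 106.8 = 182.4
3) 1.4(54) = 75.6
Maximum is from combination 1.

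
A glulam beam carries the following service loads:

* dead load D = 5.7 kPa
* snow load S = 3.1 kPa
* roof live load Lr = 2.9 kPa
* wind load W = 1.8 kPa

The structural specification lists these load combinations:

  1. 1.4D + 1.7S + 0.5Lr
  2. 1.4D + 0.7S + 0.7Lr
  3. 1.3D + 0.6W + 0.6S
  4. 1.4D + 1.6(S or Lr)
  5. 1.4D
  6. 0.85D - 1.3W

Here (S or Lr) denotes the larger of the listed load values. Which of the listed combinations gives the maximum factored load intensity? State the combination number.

(S or Lr) → S = 3.1 kPa.
1. 1.4(5.7) + 1.7(3.1) + 0.5(2.9) = 7.98 + 5.27 + 1.45 = 14.70
2. 1.4(5.7) + 0.7(3.1) + 0.7(2.9) = 7.98 + 2.17 + 2.03 = 12.18
3. 1.3(5.7) + 0.6(1.8) + 0.6(3.1) = 7.41 + 1.08 + 1.86 = 10.35
4. 1.4(5.7) + 1.6(3.1) = 7.98 + 4.96 = 12.94
5. 1.4(5.7) = 7.98
6. 0.85(5.7) - 1.3(1.8) = 4.85 - 2.34 = 2.51
The largest value is 14.70 kPa from combination 1.

Combination 1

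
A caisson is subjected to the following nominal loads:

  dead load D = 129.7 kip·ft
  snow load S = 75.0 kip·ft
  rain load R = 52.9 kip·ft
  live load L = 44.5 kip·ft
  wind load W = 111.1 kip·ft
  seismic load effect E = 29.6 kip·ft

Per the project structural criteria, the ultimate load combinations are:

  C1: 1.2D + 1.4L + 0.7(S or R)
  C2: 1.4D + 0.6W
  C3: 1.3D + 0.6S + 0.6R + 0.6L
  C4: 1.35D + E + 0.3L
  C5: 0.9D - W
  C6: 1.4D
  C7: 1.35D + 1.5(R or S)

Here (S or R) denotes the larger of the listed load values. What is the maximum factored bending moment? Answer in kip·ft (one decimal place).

287.6 kip·ft

(S or R) → S = 75.0 kip·ft; (R or S) → S = 75.0 kip·ft.
C1: 1.2(129.7) + 1.4(44.5) + 0.7(75.0) = 155.6 + 62.3 + 52.5 = 270.4
C2: 1.4(129.7) + 0.6(111.1) = 248.2
C3: 1.3(129.7) + 0.6(75.0) + 0.6(52.9) + 0.6(44.5) = 272.1
C4: 1.35(129.7) + 1.0(29.6) + 0.3(44.5) = 218.0
C5: 0.9(129.7) - 1.0(111.1) = 116.7 - 111.1 = 5.6
C6: 1.4(129.7) = 181.6
C7: 1.35(129.7) + 1.5(75.0) = 175.1 + 112.5 = 287.6
Maximum is from combination 7.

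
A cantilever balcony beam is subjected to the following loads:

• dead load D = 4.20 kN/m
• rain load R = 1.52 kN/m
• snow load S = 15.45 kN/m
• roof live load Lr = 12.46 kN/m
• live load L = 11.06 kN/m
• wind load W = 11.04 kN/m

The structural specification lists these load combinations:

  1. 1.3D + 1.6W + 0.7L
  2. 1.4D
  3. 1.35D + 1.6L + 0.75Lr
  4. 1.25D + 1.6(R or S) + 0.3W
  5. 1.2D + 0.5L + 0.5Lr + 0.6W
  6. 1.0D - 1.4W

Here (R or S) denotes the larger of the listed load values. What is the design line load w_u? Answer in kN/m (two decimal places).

33.28 kN/m

(R or S) → S = 15.45 kN/m.
1. 1.3(4.20) + 1.6(11.04) + 0.7(11.06) = 30.87
2. 1.4(4.20) = 5.88
3. 1.35(4.20) + 1.6(11.06) + 0.75(12.46) = 32.71
4. 1.25(4.20) + 1.6(15.45) + 0.3(11.04) = 5.25 + 24.72 + 3.31 = 33.28
5. 1.2(4.20) + 0.5(11.06) + 0.5(12.46) + 0.6(11.04) = 5.04 + 5.53 + 6.23 + 6.62 = 23.42
6. 1.0(4.20) - 1.4(11.04) = 4.20 - 15.46 = -11.26
Combination 4 governs: w_u = 33.28 kN/m.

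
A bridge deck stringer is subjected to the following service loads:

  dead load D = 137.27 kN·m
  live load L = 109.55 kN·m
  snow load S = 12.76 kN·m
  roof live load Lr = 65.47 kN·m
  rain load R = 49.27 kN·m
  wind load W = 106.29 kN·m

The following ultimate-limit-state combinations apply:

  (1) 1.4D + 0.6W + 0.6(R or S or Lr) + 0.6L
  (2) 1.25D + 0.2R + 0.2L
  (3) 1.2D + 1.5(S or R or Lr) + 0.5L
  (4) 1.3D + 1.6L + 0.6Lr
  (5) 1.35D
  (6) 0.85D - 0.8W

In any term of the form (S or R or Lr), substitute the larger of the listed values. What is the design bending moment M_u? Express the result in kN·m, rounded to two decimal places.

393.01 kN·m

(R or S or Lr) → Lr = 65.47 kN·m; (S or R or Lr) → Lr = 65.47 kN·m.
(1) 1.4(137.27) + 0.6(106.29) + 0.6(65.47) + 0.6(109.55) = 360.96
(2) 1.25(137.27) + 0.2(49.27) + 0.2(109.55) = 203.35
(3) 1.2(137.27) + 1.5(65.47) + 0.5(109.55) = 317.70
(4) 1.3(137.27) + 1.6(109.55) + 0.6(65.47) = 393.01
(5) 1.35(137.27) = 185.31
(6) 0.85(137.27) - 0.8(106.29) = 31.65
Maximum is from combination 4.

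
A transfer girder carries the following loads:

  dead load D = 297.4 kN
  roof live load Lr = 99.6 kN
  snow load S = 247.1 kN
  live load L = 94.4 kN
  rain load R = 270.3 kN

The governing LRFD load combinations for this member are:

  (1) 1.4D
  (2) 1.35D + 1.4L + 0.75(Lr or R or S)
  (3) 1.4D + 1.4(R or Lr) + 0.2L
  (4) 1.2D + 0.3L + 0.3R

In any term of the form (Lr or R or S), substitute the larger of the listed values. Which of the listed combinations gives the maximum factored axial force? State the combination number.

Combination 3

(Lr or R or S) → R = 270.3 kN; (R or Lr) → R = 270.3 kN.
(1) 1.4(297.4) = 416.36
(2) 1.35(297.4) + 1.4(94.4) + 0.75(270.3) = 401.49 + 132.16 + 202.73 = 736.38
(3) 1.4(297.4) + 1.4(270.3) + 0.2(94.4) = 416.36 + 378.42 + 18.88 = 813.66
(4) 1.2(297.4) + 0.3(94.4) + 0.3(270.3) = 356.88 + 28.32 + 81.09 = 466.29
The largest value is 813.66 kN from combination 3.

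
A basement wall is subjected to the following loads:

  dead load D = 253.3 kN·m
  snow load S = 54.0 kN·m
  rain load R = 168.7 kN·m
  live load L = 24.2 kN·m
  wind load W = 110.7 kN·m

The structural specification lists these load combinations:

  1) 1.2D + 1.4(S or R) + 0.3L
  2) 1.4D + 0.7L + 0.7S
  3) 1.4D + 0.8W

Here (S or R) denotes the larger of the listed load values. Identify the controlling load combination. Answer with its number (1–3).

Combination 1

(S or R) → R = 168.7 kN·m.
1) 1.2(253.3) + 1.4(168.7) + 0.3(24.2) = 547.4
2) 1.4(253.3) + 0.7(24.2) + 0.7(54.0) = 409.4
3) 1.4(253.3) + 0.8(110.7) = 354.6 + 88.6 = 443.2
The largest value is 547.4 kN·m from combination 1.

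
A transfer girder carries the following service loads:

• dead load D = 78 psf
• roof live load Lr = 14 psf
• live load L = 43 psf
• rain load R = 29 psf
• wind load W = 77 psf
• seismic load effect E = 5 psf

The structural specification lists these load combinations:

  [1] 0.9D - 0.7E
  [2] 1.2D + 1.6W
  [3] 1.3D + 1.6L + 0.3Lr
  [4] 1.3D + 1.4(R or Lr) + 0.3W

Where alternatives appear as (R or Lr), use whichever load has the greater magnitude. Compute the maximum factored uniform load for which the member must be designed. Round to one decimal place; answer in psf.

216.8 psf

(R or Lr) → R = 29 psf.
[1] 0.9(78) - 0.7(5) = 70.2 - 3.5 = 66.7
[2] 1.2(78) + 1.6(77) = 93.6 + 123.2 = 216.8
[3] 1.3(78) + 1.6(43) + 0.3(14) = 101.4 + 68.8 + 4.2 = 174.4
[4] 1.3(78) + 1.4(29) + 0.3(77) = 101.4 + 40.6 + 23.1 = 165.1
Maximum is from combination 2.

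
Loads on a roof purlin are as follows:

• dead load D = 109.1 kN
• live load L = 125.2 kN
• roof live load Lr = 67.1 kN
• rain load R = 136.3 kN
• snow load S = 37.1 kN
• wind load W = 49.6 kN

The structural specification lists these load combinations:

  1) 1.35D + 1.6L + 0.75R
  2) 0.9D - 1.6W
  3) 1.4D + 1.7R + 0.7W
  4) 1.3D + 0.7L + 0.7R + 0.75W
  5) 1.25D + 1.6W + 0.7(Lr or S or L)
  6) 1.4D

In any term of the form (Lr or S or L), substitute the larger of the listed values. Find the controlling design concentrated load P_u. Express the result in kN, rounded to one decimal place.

(Lr or S or L) → L = 125.2 kN.
1) 1.35(109.1) + 1.6(125.2) + 0.75(136.3) = 449.8
2) 0.9(109.1) - 1.6(49.6) = 18.8
3) 1.4(109.1) + 1.7(136.3) + 0.7(49.6) = 419.2
4) 1.3(109.1) + 0.7(125.2) + 0.7(136.3) + 0.75(49.6) = 362.1
5) 1.25(109.1) + 1.6(49.6) + 0.7(125.2) = 303.4
6) 1.4(109.1) = 152.7
Maximum is from combination 1.

449.8 kN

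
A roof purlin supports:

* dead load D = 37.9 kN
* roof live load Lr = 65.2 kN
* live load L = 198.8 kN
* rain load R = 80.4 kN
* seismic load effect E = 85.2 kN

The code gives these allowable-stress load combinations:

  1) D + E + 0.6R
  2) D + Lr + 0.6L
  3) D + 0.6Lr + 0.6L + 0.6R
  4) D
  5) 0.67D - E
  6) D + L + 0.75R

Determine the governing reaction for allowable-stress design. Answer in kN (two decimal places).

1) 1.0(37.9) + 1.0(85.2) + 0.6(80.4) = 37.90 + 85.20 + 48.24 = 171.34
2) 1.0(37.9) + 1.0(65.2) + 0.6(198.8) = 37.90 + 65.20 + 119.28 = 222.38
3) 1.0(37.9) + 0.6(65.2) + 0.6(198.8) + 0.6(80.4) = 37.90 + 39.12 + 119.28 + 48.24 = 244.54
4) 1.0(37.9) = 37.90
5) 0.67(37.9) - 1.0(85.2) = 25.39 - 85.20 = -59.81
6) 1.0(37.9) + 1.0(198.8) + 0.75(80.4) = 37.90 + 198.80 + 60.30 = 297.00
Maximum is from combination 6.

297.00 kN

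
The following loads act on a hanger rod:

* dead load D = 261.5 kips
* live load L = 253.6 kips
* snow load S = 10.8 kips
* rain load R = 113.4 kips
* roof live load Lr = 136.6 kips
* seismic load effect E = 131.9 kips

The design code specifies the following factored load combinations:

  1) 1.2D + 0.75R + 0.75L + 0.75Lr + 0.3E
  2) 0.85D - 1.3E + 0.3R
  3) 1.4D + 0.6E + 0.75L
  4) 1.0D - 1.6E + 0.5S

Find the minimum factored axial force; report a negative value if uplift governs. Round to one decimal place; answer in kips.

1) 1.2(261.5) + 0.75(113.4) + 0.75(253.6) + 0.75(136.6) + 0.3(131.9) = 731.1
2) 0.85(261.5) - 1.3(131.9) + 0.3(113.4) = 222.3 - 171.5 + 34.0 = 84.8
3) 1.4(261.5) + 0.6(131.9) + 0.75(253.6) = 366.1 + 79.1 + 190.2 = 635.4
4) 1.0(261.5) - 1.6(131.9) + 0.5(10.8) = 261.5 - 211.0 + 5.4 = 55.9
Combination 4 gives the minimum: 55.9 kips.

55.9 kips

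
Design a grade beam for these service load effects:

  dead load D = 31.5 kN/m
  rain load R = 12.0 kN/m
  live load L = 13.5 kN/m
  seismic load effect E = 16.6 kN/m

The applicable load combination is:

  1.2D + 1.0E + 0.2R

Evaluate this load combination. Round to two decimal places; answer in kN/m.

56.80 kN/m

1.2(31.5) + 1.0(16.6) + 0.2(12.0) = 37.80 + 16.60 + 2.40 = 56.80
w_u = 56.80 kN/m.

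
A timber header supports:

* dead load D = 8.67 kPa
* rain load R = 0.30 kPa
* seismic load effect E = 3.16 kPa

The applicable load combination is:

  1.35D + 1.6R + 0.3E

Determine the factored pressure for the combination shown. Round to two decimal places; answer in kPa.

13.13 kPa

1.35(8.67) + 1.6(0.30) + 0.3(3.16) = 13.13
p_u = 13.13 kPa.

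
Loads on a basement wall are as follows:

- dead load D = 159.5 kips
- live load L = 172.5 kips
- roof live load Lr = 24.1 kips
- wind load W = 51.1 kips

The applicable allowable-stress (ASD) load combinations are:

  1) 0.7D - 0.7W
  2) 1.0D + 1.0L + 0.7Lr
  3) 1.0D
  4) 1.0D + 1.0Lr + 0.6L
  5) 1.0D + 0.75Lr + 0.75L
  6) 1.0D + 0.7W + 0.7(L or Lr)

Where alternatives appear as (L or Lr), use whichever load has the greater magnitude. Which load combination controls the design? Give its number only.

Combination 2

(L or Lr) → L = 172.5 kips.
1) 0.7(159.5) - 0.7(51.1) = 75.9
2) 1.0(159.5) + 1.0(172.5) + 0.7(24.1) = 348.9
3) 1.0(159.5) = 159.5
4) 1.0(159.5) + 1.0(24.1) + 0.6(172.5) = 287.1
5) 1.0(159.5) + 0.75(24.1) + 0.75(172.5) = 307.0
6) 1.0(159.5) + 0.7(51.1) + 0.7(172.5) = 316.0
The largest value is 348.9 kips from combination 2.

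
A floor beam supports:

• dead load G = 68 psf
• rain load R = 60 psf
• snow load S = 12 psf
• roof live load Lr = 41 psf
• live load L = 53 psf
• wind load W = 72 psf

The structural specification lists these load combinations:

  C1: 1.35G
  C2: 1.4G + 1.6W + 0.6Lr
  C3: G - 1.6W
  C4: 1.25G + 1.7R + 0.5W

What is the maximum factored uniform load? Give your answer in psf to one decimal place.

C1: 1.35(68) = 91.8
C2: 1.4(68) + 1.6(72) + 0.6(41) = 95.2 + 115.2 + 24.6 = 235.0
C3: 1.0(68) - 1.6(72) = 68.0 - 115.2 = -47.2
C4: 1.25(68) + 1.7(60) + 0.5(72) = 85.0 + 102.0 + 36.0 = 223.0
Maximum is from combination 2.

235.0 psf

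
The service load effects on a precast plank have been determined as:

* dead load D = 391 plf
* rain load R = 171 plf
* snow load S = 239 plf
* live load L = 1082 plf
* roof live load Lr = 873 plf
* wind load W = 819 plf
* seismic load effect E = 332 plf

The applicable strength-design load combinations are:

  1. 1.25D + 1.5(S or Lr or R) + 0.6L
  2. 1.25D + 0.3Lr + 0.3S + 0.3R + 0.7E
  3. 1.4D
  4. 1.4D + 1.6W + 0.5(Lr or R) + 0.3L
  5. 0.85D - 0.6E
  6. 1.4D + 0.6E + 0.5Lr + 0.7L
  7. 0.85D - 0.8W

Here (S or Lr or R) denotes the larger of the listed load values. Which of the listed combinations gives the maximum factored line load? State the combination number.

Combination 4

(S or Lr or R) → Lr = 873 plf; (Lr or R) → Lr = 873 plf.
1. 1.25(391) + 1.5(873) + 0.6(1082) = 2447.5
2. 1.25(391) + 0.3(873) + 0.3(239) + 0.3(171) + 0.7(332) = 1106.1
3. 1.4(391) = 547.4
4. 1.4(391) + 1.6(819) + 0.5(873) + 0.3(1082) = 2618.9
5. 0.85(391) - 0.6(332) = 133.2
6. 1.4(391) + 0.6(332) + 0.5(873) + 0.7(1082) = 1940.5
7. 0.85(391) - 0.8(819) = -322.9
The largest value is 2618.9 plf from combination 4.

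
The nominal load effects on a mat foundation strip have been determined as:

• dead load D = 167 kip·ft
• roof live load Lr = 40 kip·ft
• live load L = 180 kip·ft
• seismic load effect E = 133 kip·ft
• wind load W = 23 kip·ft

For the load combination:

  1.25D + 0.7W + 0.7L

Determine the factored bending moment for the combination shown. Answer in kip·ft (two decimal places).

1.25(167) + 0.7(23) + 0.7(180) = 208.75 + 16.10 + 126.00 = 350.85
M_u = 350.85 kip·ft.

350.85 kip·ft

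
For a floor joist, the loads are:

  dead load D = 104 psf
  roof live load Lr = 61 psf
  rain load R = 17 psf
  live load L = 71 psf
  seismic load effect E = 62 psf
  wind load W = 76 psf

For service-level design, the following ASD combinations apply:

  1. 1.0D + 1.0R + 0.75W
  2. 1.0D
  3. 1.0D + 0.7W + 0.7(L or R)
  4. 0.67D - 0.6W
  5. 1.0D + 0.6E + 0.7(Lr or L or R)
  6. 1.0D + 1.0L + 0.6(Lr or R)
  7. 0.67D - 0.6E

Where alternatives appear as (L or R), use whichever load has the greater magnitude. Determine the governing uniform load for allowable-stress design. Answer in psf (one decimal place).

211.6 psf

(L or R) → L = 71 psf; (Lr or L or R) → L = 71 psf; (Lr or R) → Lr = 61 psf.
1. 1.0(104) + 1.0(17) + 0.75(76) = 104.0 + 17.0 + 57.0 = 178.0
2. 1.0(104) = 104.0
3. 1.0(104) + 0.7(76) + 0.7(71) = 104.0 + 53.2 + 49.7 = 206.9
4. 0.67(104) - 0.6(76) = 69.7 - 45.6 = 24.1
5. 1.0(104) + 0.6(62) + 0.7(71) = 104.0 + 37.2 + 49.7 = 190.9
6. 1.0(104) + 1.0(71) + 0.6(61) = 104.0 + 71.0 + 36.6 = 211.6
7. 0.67(104) - 0.6(62) = 69.7 - 37.2 = 32.5
The controlling combination is 6, giving 211.6 psf.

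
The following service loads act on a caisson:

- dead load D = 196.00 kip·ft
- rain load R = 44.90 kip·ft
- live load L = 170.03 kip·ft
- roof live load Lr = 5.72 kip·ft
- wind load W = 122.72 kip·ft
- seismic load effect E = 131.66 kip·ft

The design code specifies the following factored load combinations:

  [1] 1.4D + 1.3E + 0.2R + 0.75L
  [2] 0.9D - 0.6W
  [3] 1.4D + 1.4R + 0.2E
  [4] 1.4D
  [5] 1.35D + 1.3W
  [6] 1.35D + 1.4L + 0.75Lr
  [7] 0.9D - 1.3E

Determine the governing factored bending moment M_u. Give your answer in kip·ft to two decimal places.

582.06 kip·ft

[1] 1.4(196.00) + 1.3(131.66) + 0.2(44.90) + 0.75(170.03) = 274.40 + 171.16 + 8.98 + 127.52 = 582.06
[2] 0.9(196.00) - 0.6(122.72) = 176.40 - 73.63 = 102.77
[3] 1.4(196.00) + 1.4(44.90) + 0.2(131.66) = 274.40 + 62.86 + 26.33 = 363.59
[4] 1.4(196.00) = 274.40
[5] 1.35(196.00) + 1.3(122.72) = 264.60 + 159.54 = 424.14
[6] 1.35(196.00) + 1.4(170.03) + 0.75(5.72) = 264.60 + 238.04 + 4.29 = 506.93
[7] 0.9(196.00) - 1.3(131.66) = 176.40 - 171.16 = 5.24
The controlling combination is 1, giving 582.06 kip·ft.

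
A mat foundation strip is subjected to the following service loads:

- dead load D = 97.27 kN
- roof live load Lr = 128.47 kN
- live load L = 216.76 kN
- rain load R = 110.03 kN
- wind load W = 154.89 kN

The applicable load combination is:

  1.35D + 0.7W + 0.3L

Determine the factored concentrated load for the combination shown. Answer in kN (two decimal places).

1.35(97.27) + 0.7(154.89) + 0.3(216.76) = 304.77
P_u = 304.77 kN.

304.77 kN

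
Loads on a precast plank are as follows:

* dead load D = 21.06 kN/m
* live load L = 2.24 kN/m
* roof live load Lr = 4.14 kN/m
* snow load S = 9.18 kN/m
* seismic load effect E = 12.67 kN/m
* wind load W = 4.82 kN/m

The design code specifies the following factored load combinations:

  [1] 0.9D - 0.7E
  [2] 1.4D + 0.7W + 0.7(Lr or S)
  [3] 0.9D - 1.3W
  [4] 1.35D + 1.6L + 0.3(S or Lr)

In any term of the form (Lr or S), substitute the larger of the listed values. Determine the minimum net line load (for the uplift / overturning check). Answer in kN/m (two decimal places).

(Lr or S) → S = 9.18 kN/m; (S or Lr) → S = 9.18 kN/m.
[1] 0.9(21.06) - 0.7(12.67) = 10.09
[2] 1.4(21.06) + 0.7(4.82) + 0.7(9.18) = 29.48 + 3.37 + 6.43 = 39.28
[3] 0.9(21.06) - 1.3(4.82) = 12.69
[4] 1.35(21.06) + 1.6(2.24) + 0.3(9.18) = 34.77
Combination 1 gives the minimum: 10.09 kN/m.

10.09 kN/m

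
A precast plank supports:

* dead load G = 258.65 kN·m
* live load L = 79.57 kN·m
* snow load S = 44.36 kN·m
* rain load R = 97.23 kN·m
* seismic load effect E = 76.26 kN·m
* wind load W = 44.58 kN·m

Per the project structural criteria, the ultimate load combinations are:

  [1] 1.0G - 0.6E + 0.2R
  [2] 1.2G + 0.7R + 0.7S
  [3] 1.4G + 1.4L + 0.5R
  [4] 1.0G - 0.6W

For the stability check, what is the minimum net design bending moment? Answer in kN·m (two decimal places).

[1] 1.0(258.65) - 0.6(76.26) + 0.2(97.23) = 258.65 - 45.76 + 19.45 = 232.34
[2] 1.2(258.65) + 0.7(97.23) + 0.7(44.36) = 310.38 + 68.06 + 31.05 = 409.49
[3] 1.4(258.65) + 1.4(79.57) + 0.5(97.23) = 522.12
[4] 1.0(258.65) - 0.6(44.58) = 258.65 - 26.75 = 231.90
Combination 4 gives the minimum: 231.90 kN·m.

231.90 kN·m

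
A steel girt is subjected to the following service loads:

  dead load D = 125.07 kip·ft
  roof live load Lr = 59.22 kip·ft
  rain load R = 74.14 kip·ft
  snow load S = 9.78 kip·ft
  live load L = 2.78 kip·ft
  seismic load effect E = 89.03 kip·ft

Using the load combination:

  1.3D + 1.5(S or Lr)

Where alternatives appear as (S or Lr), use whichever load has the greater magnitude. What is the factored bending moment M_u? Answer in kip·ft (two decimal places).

(S or Lr) → Lr = 59.22 kip·ft.
1.3(125.07) + 1.5(59.22) = 162.59 + 88.83 = 251.42
M_u = 251.42 kip·ft.

251.42 kip·ft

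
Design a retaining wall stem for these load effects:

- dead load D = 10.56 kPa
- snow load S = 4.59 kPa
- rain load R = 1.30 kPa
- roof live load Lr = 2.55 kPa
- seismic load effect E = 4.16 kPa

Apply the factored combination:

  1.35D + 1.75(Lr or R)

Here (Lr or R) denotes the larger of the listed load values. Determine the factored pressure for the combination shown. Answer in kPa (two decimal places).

(Lr or R) → Lr = 2.55 kPa.
1.35(10.56) + 1.75(2.55) = 14.26 + 4.46 = 18.72
p_u = 18.72 kPa.

18.72 kPa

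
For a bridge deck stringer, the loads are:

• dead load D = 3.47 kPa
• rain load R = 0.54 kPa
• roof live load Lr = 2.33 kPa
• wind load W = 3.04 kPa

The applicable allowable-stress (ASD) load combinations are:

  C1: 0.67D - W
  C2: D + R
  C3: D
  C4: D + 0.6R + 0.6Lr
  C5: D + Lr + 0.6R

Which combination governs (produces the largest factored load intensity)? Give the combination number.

Combination 5

C1: 0.67(3.47) - 1.0(3.04) = -0.72
C2: 1.0(3.47) + 1.0(0.54) = 4.01
C3: 1.0(3.47) = 3.47
C4: 1.0(3.47) + 0.6(0.54) + 0.6(2.33) = 5.19
C5: 1.0(3.47) + 1.0(2.33) + 0.6(0.54) = 6.12
The largest value is 6.12 kPa from combination 5.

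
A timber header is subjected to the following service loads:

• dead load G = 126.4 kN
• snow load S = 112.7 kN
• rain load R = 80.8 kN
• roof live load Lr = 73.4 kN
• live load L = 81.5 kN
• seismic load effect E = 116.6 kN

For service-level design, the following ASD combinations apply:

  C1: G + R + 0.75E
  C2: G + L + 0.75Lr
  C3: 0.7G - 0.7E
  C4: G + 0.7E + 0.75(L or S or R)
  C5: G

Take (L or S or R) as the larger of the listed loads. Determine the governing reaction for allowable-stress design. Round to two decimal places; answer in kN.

294.65 kN

(L or S or R) → S = 112.7 kN.
C1: 1.0(126.4) + 1.0(80.8) + 0.75(116.6) = 126.40 + 80.80 + 87.45 = 294.65
C2: 1.0(126.4) + 1.0(81.5) + 0.75(73.4) = 126.40 + 81.50 + 55.05 = 262.95
C3: 0.7(126.4) - 0.7(116.6) = 88.48 - 81.62 = 6.86
C4: 1.0(126.4) + 0.7(116.6) + 0.75(112.7) = 126.40 + 81.62 + 84.53 = 292.55
C5: 1.0(126.4) = 126.40
Combination 1 governs: V = 294.65 kN.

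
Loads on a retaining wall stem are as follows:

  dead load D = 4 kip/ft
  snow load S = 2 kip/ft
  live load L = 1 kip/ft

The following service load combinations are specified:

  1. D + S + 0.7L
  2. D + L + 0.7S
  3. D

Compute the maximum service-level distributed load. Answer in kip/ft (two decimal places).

1. 1.0(4) + 1.0(2) + 0.7(1) = 6.70
2. 1.0(4) + 1.0(1) + 0.7(2) = 6.40
3. 1.0(4) = 4.00
Maximum is from combination 1.

6.70 kip/ft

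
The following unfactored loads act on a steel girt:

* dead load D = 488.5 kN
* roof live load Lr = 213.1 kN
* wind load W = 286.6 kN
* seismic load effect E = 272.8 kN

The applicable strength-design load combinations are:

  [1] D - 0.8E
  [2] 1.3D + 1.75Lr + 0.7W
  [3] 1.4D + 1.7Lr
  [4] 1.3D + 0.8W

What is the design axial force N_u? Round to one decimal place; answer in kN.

1208.6 kN

[1] 1.0(488.5) - 0.8(272.8) = 488.5 - 218.2 = 270.3
[2] 1.3(488.5) + 1.75(213.1) + 0.7(286.6) = 635.1 + 372.9 + 200.6 = 1208.6
[3] 1.4(488.5) + 1.7(213.1) = 683.9 + 362.3 = 1046.2
[4] 1.3(488.5) + 0.8(286.6) = 864.3
Combination 2 governs: N_u = 1208.6 kN.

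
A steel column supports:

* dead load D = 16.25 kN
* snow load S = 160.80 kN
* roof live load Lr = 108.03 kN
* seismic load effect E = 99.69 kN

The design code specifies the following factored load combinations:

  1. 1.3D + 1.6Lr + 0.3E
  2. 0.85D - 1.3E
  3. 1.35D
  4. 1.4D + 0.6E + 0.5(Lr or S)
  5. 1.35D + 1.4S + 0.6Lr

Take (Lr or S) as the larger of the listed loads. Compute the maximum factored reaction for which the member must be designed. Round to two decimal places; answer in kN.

(Lr or S) → S = 160.80 kN.
1. 1.3(16.25) + 1.6(108.03) + 0.3(99.69) = 223.88
2. 0.85(16.25) - 1.3(99.69) = -115.78
3. 1.35(16.25) = 21.94
4. 1.4(16.25) + 0.6(99.69) + 0.5(160.80) = 22.75 + 59.81 + 80.40 = 162.96
5. 1.35(16.25) + 1.4(160.80) + 0.6(108.03) = 21.94 + 225.12 + 64.82 = 311.88
Combination 5 governs: V_u = 311.88 kN.

311.88 kN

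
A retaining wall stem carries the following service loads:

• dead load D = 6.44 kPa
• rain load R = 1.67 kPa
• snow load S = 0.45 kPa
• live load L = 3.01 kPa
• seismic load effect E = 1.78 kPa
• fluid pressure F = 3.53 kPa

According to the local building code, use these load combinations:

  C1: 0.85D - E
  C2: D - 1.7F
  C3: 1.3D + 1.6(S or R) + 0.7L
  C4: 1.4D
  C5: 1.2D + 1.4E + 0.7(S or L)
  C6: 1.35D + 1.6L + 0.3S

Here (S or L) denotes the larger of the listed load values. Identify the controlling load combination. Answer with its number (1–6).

Combination 6

(S or R) → R = 1.67 kPa; (S or L) → L = 3.01 kPa.
C1: 0.85(6.44) - 1.0(1.78) = 5.47 - 1.78 = 3.69
C2: 1.0(6.44) - 1.7(3.53) = 6.44 - 6.00 = 0.44
C3: 1.3(6.44) + 1.6(1.67) + 0.7(3.01) = 8.37 + 2.67 + 2.11 = 13.15
C4: 1.4(6.44) = 9.02
C5: 1.2(6.44) + 1.4(1.78) + 0.7(3.01) = 7.73 + 2.49 + 2.11 = 12.33
C6: 1.35(6.44) + 1.6(3.01) + 0.3(0.45) = 8.69 + 4.82 + 0.14 = 13.65
The largest value is 13.65 kPa from combination 6.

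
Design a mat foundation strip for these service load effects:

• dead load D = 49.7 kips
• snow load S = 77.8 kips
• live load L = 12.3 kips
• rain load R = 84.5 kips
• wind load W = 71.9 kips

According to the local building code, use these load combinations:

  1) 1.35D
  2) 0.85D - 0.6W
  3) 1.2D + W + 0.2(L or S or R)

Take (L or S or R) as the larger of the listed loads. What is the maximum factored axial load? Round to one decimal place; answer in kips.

(L or S or R) → R = 84.5 kips.
1) 1.35(49.7) = 67.1
2) 0.85(49.7) - 0.6(71.9) = -0.9
3) 1.2(49.7) + 1.0(71.9) + 0.2(84.5) = 148.4
Combination 3 governs: P_u = 148.4 kips.

148.4 kips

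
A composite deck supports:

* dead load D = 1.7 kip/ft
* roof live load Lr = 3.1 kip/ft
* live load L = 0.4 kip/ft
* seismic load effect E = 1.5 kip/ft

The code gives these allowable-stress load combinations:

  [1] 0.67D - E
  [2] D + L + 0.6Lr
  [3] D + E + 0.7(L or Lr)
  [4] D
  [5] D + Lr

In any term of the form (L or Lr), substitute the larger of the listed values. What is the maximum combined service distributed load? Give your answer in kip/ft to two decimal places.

(L or Lr) → Lr = 3.1 kip/ft.
[1] 0.67(1.7) - 1.0(1.5) = 1.14 - 1.50 = -0.36
[2] 1.0(1.7) + 1.0(0.4) + 0.6(3.1) = 1.70 + 0.40 + 1.86 = 3.96
[3] 1.0(1.7) + 1.0(1.5) + 0.7(3.1) = 1.70 + 1.50 + 2.17 = 5.37
[4] 1.0(1.7) = 1.70
[5] 1.0(1.7) + 1.0(3.1) = 1.70 + 3.10 = 4.80
Combination 3 governs: w = 5.37 kip/ft.

5.37 kip/ft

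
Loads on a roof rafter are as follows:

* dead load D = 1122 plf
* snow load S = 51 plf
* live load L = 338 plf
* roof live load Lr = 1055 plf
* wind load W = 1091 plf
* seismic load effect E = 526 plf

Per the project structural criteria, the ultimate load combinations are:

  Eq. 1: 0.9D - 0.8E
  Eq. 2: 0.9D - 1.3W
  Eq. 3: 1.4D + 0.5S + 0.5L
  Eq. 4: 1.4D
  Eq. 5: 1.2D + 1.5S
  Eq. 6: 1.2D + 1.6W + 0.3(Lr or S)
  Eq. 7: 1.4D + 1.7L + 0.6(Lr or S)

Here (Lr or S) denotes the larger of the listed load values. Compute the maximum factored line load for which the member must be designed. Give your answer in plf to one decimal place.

(Lr or S) → Lr = 1055 plf.
Eq. 1: 0.9(1122) - 0.8(526) = 589.0
Eq. 2: 0.9(1122) - 1.3(1091) = -408.5
Eq. 3: 1.4(1122) + 0.5(51) + 0.5(338) = 1765.3
Eq. 4: 1.4(1122) = 1570.8
Eq. 5: 1.2(1122) + 1.5(51) = 1422.9
Eq. 6: 1.2(1122) + 1.6(1091) + 0.3(1055) = 3408.5
Eq. 7: 1.4(1122) + 1.7(338) + 0.6(1055) = 2778.4
Maximum is from combination 6.

3408.5 plf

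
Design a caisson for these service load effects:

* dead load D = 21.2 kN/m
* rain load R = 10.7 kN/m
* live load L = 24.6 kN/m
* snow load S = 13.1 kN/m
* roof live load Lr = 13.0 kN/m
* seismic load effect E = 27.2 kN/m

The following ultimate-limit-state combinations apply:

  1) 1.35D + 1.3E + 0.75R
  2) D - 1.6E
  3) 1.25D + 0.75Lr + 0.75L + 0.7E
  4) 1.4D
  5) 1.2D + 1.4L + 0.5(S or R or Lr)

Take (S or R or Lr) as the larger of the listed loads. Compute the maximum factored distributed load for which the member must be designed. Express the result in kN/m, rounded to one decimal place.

73.7 kN/m

(S or R or Lr) → S = 13.1 kN/m.
1) 1.35(21.2) + 1.3(27.2) + 0.75(10.7) = 28.6 + 35.4 + 8.0 = 72.0
2) 1.0(21.2) - 1.6(27.2) = 21.2 - 43.5 = -22.3
3) 1.25(21.2) + 0.75(13.0) + 0.75(24.6) + 0.7(27.2) = 73.7
4) 1.4(21.2) = 29.7
5) 1.2(21.2) + 1.4(24.6) + 0.5(13.1) = 25.4 + 34.4 + 6.6 = 66.4
Combination 3 governs: w_u = 73.7 kN/m.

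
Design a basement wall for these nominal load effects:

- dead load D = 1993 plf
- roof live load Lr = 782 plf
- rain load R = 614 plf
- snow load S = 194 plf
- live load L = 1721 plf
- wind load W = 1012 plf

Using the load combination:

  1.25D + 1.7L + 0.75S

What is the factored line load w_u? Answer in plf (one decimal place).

1.25(1993) + 1.7(1721) + 0.75(194) = 5562.5
w_u = 5562.5 plf.

5562.5 plf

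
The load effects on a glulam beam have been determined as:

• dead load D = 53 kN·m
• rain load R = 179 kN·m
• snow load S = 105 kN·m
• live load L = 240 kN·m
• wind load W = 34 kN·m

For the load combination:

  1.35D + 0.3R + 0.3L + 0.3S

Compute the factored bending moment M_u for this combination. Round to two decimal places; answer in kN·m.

228.75 kN·m

1.35(53) + 0.3(179) + 0.3(240) + 0.3(105) = 71.55 + 53.70 + 72.00 + 31.50 = 228.75
M_u = 228.75 kN·m.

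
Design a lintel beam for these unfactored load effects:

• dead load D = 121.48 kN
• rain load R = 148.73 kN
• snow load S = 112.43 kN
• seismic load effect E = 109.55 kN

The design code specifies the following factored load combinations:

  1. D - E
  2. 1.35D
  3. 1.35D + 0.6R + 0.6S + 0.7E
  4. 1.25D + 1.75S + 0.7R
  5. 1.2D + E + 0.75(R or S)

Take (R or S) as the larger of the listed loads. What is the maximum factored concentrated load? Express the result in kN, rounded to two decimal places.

(R or S) → R = 148.73 kN.
1. 1.0(121.48) - 1.0(109.55) = 11.93
2. 1.35(121.48) = 164.00
3. 1.35(121.48) + 0.6(148.73) + 0.6(112.43) + 0.7(109.55) = 397.38
4. 1.25(121.48) + 1.75(112.43) + 0.7(148.73) = 452.71
5. 1.2(121.48) + 1.0(109.55) + 0.75(148.73) = 366.87
The controlling combination is 4, giving 452.71 kN.

452.71 kN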